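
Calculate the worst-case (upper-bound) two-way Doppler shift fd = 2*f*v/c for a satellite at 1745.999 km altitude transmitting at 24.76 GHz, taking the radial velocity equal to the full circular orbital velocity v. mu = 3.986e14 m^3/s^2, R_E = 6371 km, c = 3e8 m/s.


r = 8.116999e+06 m
v = sqrt(mu/r) = 7007.6258 m/s (worst-case radial velocity)
f = 24.76 GHz = 2.476e+10 Hz
fd = 2*f*v/c = 2*2.476e+10*7007.6258/3.0e+08
fd = 1.1567254e+06 Hz

1.1567e+06 Hz


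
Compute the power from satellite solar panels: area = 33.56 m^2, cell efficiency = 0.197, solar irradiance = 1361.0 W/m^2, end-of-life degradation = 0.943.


P = area * eta * S * degradation
P = 33.56 * 0.197 * 1361.0 * 0.943
P = 8485.1201 W

8485.1201 W


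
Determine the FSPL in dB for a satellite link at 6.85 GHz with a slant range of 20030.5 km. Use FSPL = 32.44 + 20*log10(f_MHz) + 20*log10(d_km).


f = 6.85 GHz = 6850.0000 MHz
d = 20030.5 km
FSPL = 32.44 + 20*log10(6850.0000) + 20*log10(20030.5)
FSPL = 32.44 + 76.7138 + 86.0338
FSPL = 195.1876 dB

195.1876 dB


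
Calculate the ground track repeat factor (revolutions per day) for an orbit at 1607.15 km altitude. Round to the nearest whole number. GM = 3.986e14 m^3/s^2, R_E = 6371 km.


r = 7.97815e+06 m
T = 2*pi*sqrt(r^3/mu) = 7091.9313 s = 118.1989 min
revs/day = 1440 / 118.1989 = 12.1829
Rounded: 12 revolutions per day

12 revolutions per day


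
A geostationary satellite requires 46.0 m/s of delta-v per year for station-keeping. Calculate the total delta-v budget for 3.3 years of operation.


dV = rate * years = 46.0 * 3.3
dV = 151.8000 m/s

151.8000 m/s


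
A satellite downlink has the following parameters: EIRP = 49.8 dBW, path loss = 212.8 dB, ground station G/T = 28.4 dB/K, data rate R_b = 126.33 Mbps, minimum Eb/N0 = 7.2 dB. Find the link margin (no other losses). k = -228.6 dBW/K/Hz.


C/N0 = EIRP - FSPL + G/T - k = 49.8 - 212.8 + 28.4 - (-228.6)
C/N0 = 94.0000 dB-Hz
R_b = 126.33 Mbps = 1.2633e+08 bps -> 10*log10(R_b) = 81.0151 dB-Hz
Eb/N0 = C/N0 - 10*log10(R_b) = 94.0000 - 81.0151 = 12.9849 dB
Margin = Eb/N0 - Eb/N0_req = 12.9849 - 7.2 = 5.7849 dB (link closes)

5.7849 dB


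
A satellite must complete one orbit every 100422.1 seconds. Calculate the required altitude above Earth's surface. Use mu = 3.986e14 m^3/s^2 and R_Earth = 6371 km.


T = 100422.1 s
r = (mu*T^2/(4*pi^2))^(1/3) = (3.986e14 * 100422.1^2 / (4*pi^2))^(1/3)
r = 4.6695897e+07 m = 46695.8966 km
alt = r - R_E = 46695.8966 - 6371 = 40324.8966 km

40324.8966 km


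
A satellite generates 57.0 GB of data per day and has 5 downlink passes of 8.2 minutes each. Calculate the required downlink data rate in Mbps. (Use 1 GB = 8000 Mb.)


total contact time = 5 * 8.2 * 60 = 2460.0000 s
data = 57.0 GB = 456000.0000 Mb
rate = 456000.0000 / 2460.0000 = 185.3659 Mbps

185.3659 Mbps


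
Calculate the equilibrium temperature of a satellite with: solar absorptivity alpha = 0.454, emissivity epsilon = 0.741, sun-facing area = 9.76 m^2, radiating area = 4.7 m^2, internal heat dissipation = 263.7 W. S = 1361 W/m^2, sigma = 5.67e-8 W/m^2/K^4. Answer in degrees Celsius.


Numerator = alpha*S*A_sun + Q_int = 0.454*1361*9.76 + 263.7 = 6294.3454 W
Denominator = eps*sigma*A_rad = 0.741*5.67e-8*4.7 = 1.9746909e-07 W/K^4
T^4 = 3.1875092e+10 K^4
T = 422.5352 K = 149.3852 C

149.3852 degrees Celsius


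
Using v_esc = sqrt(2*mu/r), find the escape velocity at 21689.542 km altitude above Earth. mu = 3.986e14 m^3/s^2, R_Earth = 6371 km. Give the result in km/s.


r = 6371.0 + 21689.542 = 28060.5420 km = 2.8060542e+07 m
v_esc = sqrt(2*mu/r) = sqrt(2*3.986e14 / 2.8060542e+07)
v_esc = 5330.1032 m/s = 5.3301 km/s

5.3301 km/s


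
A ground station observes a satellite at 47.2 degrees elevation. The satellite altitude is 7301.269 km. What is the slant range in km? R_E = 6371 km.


h = 7301.269 km, el = 47.2 deg
d = -R_E*sin(el) + sqrt((R_E*sin(el))^2 + 2*R_E*h + h^2)
d = -6371.0000*sin(0.8237954) + sqrt((6371.0000*0.7337299)^2 + 2*6371.0000*7301.269 + 7301.269^2)
d = 8294.3360 km

8294.3360 km


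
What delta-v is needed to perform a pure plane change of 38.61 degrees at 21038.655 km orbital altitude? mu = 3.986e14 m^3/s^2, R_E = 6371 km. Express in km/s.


r = 27409.6550 km = 2.7409655e+07 m
V = sqrt(mu/r) = 3813.4395 m/s
di = 38.61 deg = 0.6738716 rad
dV = 2*V*sin(di/2) = 2*3813.4395*sin(0.3369358)
dV = 2521.4214 m/s = 2.5214 km/s

2.5214 km/s


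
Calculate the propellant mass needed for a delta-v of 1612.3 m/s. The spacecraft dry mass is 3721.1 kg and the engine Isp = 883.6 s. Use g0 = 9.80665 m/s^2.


ve = Isp * g0 = 883.6 * 9.80665 = 8665.155940 m/s
mass ratio = exp(dv/ve) = exp(1612.3/8665.155940) = 1.20450302
m_prop = m_dry * (mr - 1) = 3721.1 * (1.20450302 - 1)
m_prop = 760.9762 kg

760.9762 kg


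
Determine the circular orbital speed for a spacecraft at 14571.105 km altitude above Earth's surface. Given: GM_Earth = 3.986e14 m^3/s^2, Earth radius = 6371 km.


r = R_E + alt = 6371.0 + 14571.105 = 20942.1050 km = 2.0942105e+07 m
v = sqrt(mu/r) = sqrt(3.986e14 / 2.0942105e+07) = 4362.7315 m/s = 4.3627 km/s

4.3627 km/s


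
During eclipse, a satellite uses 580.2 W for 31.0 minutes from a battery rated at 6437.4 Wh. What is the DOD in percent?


E_used = P * t / 60 = 580.2 * 31.0 / 60 = 299.7700 Wh
DOD = E_used / E_total * 100 = 299.7700 / 6437.4 * 100
DOD = 4.6567 %

4.6567 %


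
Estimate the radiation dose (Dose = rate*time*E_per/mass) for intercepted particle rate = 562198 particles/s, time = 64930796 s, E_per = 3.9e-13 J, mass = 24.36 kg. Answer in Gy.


Total energy deposited = rate * time * E_per
  = 562198 * 64930796 * 3.9e-13 = 14.2365 J
Dose = E_total / mass = 14.2365 / 24.36
Dose = 0.5844231 Gy

0.5844 Gy


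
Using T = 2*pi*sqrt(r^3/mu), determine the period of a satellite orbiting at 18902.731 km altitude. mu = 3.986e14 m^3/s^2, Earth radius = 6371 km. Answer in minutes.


r = 25273.7310 km = 2.5273731e+07 m
T = 2*pi*sqrt(r^3/mu) = 2*pi*sqrt(1.6143886e+22 / 3.986e14)
T = 39986.6719 s = 666.4445 min

666.4445 minutes


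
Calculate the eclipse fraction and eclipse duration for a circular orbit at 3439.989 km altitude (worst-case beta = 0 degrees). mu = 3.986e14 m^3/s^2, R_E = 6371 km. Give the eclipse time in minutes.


r = 9810.9890 km
T = 161.1867 min
Eclipse fraction = arcsin(R_E/r)/pi = arcsin(6371.0000/9810.9890)/pi
= arcsin(0.6493739)/pi = 0.224969
Eclipse duration = 0.224969 * 161.1867 = 36.2620 min

36.2620 minutes


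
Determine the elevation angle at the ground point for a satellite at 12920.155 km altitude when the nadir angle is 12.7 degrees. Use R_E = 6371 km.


r = R_E + alt = 19291.1550 km
Law of sines in the satellite / Earth-center / ground-point triangle:
  sin(nadir)/R_E = sin(90 + el)/r  =>  cos(el) = (r/R_E)*sin(nadir)
cos(el) = (19291.1550 / 6371.0000) * sin(12.7 deg) = 0.6656863
el = arccos(0.6656863) = 48.2650 deg
(Earth-central angle = 90 - nadir - el = 29.0350 deg)

48.2650 degrees


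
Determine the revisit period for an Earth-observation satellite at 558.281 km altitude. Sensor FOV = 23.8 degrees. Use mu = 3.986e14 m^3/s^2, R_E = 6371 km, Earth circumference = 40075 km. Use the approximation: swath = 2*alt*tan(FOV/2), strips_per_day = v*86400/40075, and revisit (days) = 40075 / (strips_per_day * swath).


swath = 2*558.281*tan(0.2076942) = 235.2965 km
v = sqrt(mu/r) = 7584.4582 m/s = 7.5845 km/s
strips/day = v*86400/40075 = 7.5845*86400/40075 = 16.3518
coverage/day = strips * swath = 16.3518 * 235.2965 = 3847.5146 km
revisit = 40075 / 3847.5146 = 10.4158 days

10.4158 days


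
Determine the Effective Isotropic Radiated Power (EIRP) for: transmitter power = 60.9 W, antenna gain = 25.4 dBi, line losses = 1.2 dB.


Pt = 60.9 W = 17.8462 dBW
EIRP = Pt_dBW + Gt - losses = 17.8462 + 25.4 - 1.2 = 42.0462 dBW

42.0462 dBW


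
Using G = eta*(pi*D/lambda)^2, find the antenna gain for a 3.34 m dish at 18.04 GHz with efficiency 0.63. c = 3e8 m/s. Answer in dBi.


lambda = c/f = 3e8 / 1.804e+10 = 0.01662971 m
G = eta*(pi*D/lambda)^2 = 0.63*(pi*3.34/0.01662971)^2
G = 250820.9367 (linear)
G = 10*log10(250820.9367) = 53.9936 dBi

53.9936 dBi


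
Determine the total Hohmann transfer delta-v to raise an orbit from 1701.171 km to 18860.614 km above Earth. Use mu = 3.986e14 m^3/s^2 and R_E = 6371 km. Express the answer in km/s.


r1 = 8072.1710 km = 8.072171e+06 m
r2 = 25231.6140 km = 2.5231614e+07 m
dv1 = sqrt(mu/r1)*(sqrt(2*r2/(r1+r2)) - 1) = 1622.9048 m/s
dv2 = sqrt(mu/r2)*(1 - sqrt(2*r1/(r1+r2))) = 1207.3039 m/s
total dv = |dv1| + |dv2| = 1622.9048 + 1207.3039 = 2830.2088 m/s = 2.8302 km/s

2.8302 km/s


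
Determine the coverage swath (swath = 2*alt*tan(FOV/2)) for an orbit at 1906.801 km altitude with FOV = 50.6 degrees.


FOV = 50.6 deg = 0.8831366 rad
swath = 2 * alt * tan(FOV/2) = 2 * 1906.801 * tan(0.4415683)
swath = 2 * 1906.801 * 0.4726978
swath = 1802.6814 km

1802.6814 km


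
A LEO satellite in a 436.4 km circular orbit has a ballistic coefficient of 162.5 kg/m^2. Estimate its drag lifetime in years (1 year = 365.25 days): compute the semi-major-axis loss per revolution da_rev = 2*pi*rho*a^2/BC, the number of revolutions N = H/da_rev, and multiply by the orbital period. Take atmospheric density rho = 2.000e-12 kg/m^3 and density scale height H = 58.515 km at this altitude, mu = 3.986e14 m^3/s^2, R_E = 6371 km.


a = R_E + alt = 6807.4000 km = 6.8074e+06 m
da_rev = 2*pi*rho*a^2/BC = 2*pi*2.000e-12*(6.8074e+06)^2/162.5 = 3.583596 m per revolution
N = H/da_rev = 58515.0000 m / 3.583596 m = 16328.5707 revolutions
P = 2*pi*sqrt(a^3/mu) = 5589.6308 s
lifetime = N*P = 16328.5707 * 5589.6308 = 9.1270682e+07 s = 1056.3736 days
years = 1056.3736 / 365.25 = 2.8922 years

2.8922 years


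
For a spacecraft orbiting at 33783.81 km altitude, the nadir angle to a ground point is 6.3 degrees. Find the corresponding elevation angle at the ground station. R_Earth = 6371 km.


r = R_E + alt = 40154.8100 km
Law of sines in the satellite / Earth-center / ground-point triangle:
  sin(nadir)/R_E = sin(90 + el)/r  =>  cos(el) = (r/R_E)*sin(nadir)
cos(el) = (40154.8100 / 6371.0000) * sin(6.3 deg) = 0.6916278
el = arccos(0.6916278) = 46.2409 deg
(Earth-central angle = 90 - nadir - el = 37.4591 deg)

46.2409 degrees


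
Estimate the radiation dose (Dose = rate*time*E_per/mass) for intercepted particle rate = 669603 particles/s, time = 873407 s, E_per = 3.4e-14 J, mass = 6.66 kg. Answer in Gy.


Total energy deposited = rate * time * E_per
  = 669603 * 873407 * 3.4e-14 = 0.01988442 J
Dose = E_total / mass = 0.01988442 / 6.66
Dose = 0.002985649 Gy

0.0030 Gy


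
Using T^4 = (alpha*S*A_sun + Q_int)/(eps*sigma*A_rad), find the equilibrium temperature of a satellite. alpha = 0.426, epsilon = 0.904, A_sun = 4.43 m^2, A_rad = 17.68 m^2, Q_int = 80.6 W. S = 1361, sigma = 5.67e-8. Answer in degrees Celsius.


Numerator = alpha*S*A_sun + Q_int = 0.426*1361*4.43 + 80.6 = 2649.0520 W
Denominator = eps*sigma*A_rad = 0.904*5.67e-8*17.68 = 9.0622022e-07 W/K^4
T^4 = 2.9231879e+09 K^4
T = 232.5221 K = -40.6279 C

-40.6279 degrees Celsius


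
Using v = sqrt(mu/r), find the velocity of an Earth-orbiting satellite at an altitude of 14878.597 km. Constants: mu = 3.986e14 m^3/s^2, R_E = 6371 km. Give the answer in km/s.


r = R_E + alt = 6371.0 + 14878.597 = 21249.5970 km = 2.1249597e+07 m
v = sqrt(mu/r) = sqrt(3.986e14 / 2.1249597e+07) = 4331.0510 m/s = 4.3311 km/s

4.3311 km/s


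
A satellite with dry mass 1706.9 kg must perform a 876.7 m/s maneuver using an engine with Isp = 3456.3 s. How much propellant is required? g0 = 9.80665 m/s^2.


ve = Isp * g0 = 3456.3 * 9.80665 = 33894.724395 m/s
mass ratio = exp(dv/ve) = exp(876.7/33894.724395) = 1.02620279
m_prop = m_dry * (mr - 1) = 1706.9 * (1.02620279 - 1)
m_prop = 44.7255 kg

44.7255 kg


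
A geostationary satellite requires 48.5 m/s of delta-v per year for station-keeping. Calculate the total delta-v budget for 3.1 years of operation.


dV = rate * years = 48.5 * 3.1
dV = 150.3500 m/s

150.3500 m/s


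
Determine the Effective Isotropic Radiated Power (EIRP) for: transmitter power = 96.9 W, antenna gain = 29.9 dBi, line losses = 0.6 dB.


Pt = 96.9 W = 19.8632 dBW
EIRP = Pt_dBW + Gt - losses = 19.8632 + 29.9 - 0.6 = 49.1632 dBW

49.1632 dBW


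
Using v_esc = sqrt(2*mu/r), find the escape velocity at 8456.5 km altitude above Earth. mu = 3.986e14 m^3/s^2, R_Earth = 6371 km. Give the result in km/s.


r = 6371.0 + 8456.5 = 14827.5000 km = 1.48275e+07 m
v_esc = sqrt(2*mu/r) = sqrt(2*3.986e14 / 1.48275e+07)
v_esc = 7332.4596 m/s = 7.3325 km/s

7.3325 km/s


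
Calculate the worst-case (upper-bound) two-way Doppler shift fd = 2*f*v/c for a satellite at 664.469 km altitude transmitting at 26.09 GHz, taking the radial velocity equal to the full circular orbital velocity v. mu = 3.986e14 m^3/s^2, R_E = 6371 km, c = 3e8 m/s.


r = 7.035469e+06 m
v = sqrt(mu/r) = 7527.0035 m/s (worst-case radial velocity)
f = 26.09 GHz = 2.609e+10 Hz
fd = 2*f*v/c = 2*2.609e+10*7527.0035/3.0e+08
fd = 1.3091968e+06 Hz

1.3092e+06 Hz


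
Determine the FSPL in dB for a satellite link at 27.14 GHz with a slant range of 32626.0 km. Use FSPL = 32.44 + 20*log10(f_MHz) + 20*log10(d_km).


f = 27.14 GHz = 27140.0000 MHz
d = 32626.0 km
FSPL = 32.44 + 20*log10(27140.0000) + 20*log10(32626.0)
FSPL = 32.44 + 88.6722 + 90.2713
FSPL = 211.3835 dB

211.3835 dB


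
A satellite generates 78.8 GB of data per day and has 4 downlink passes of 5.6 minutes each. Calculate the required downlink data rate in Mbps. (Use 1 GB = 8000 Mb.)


total contact time = 4 * 5.6 * 60 = 1344.0000 s
data = 78.8 GB = 630400.0000 Mb
rate = 630400.0000 / 1344.0000 = 469.0476 Mbps

469.0476 Mbps


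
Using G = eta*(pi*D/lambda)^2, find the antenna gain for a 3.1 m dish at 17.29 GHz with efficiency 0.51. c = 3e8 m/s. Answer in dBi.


lambda = c/f = 3e8 / 1.729e+10 = 0.01735107 m
G = eta*(pi*D/lambda)^2 = 0.51*(pi*3.1/0.01735107)^2
G = 160672.2170 (linear)
G = 10*log10(160672.2170) = 52.0594 dBi

52.0594 dBi


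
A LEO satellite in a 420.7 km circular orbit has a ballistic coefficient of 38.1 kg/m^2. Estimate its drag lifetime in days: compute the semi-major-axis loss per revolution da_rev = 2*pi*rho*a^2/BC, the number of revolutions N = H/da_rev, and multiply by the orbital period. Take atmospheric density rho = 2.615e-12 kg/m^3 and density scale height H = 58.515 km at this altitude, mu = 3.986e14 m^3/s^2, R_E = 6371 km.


a = R_E + alt = 6791.7000 km = 6.7917e+06 m
da_rev = 2*pi*rho*a^2/BC = 2*pi*2.615e-12*(6.7917e+06)^2/38.1 = 19.892235 m per revolution
N = H/da_rev = 58515.0000 m / 19.892235 m = 2941.6001 revolutions
P = 2*pi*sqrt(a^3/mu) = 5570.3048 s
lifetime = N*P = 2941.6001 * 5570.3048 = 1.6385609e+07 s = 189.6483 days

189.6483 days


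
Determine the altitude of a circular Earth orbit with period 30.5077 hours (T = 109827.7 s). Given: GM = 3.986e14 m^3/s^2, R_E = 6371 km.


T = 109827.7 s
r = (mu*T^2/(4*pi^2))^(1/3) = (3.986e14 * 109827.7^2 / (4*pi^2))^(1/3)
r = 4.9567891e+07 m = 49567.8915 km
alt = r - R_E = 49567.8915 - 6371 = 43196.8915 km

43196.8915 km


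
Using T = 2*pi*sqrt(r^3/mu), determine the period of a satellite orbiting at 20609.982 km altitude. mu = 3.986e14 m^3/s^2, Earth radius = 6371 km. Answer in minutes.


r = 26980.9820 km = 2.6980982e+07 m
T = 2*pi*sqrt(r^3/mu) = 2*pi*sqrt(1.9641437e+22 / 3.986e14)
T = 44106.0179 s = 735.1003 min

735.1003 minutes


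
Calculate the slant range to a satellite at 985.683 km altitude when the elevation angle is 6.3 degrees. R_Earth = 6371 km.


h = 985.683 km, el = 6.3 deg
d = -R_E*sin(el) + sqrt((R_E*sin(el))^2 + 2*R_E*h + h^2)
d = -6371.0000*sin(0.1099557) + sqrt((6371.0000*0.1097343)^2 + 2*6371.0000*985.683 + 985.683^2)
d = 3045.1996 km

3045.1996 km


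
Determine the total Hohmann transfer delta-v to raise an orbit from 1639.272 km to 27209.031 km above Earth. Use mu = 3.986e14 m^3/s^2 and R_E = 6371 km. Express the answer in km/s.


r1 = 8010.2720 km = 8.010272e+06 m
r2 = 33580.0310 km = 3.3580031e+07 m
dv1 = sqrt(mu/r1)*(sqrt(2*r2/(r1+r2)) - 1) = 1909.8998 m/s
dv2 = sqrt(mu/r2)*(1 - sqrt(2*r1/(r1+r2))) = 1306.9983 m/s
total dv = |dv1| + |dv2| = 1909.8998 + 1306.9983 = 3216.8981 m/s = 3.2169 km/s

3.2169 km/s


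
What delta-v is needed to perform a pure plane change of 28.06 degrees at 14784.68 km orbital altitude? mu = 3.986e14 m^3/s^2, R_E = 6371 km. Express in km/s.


r = 21155.6800 km = 2.115568e+07 m
V = sqrt(mu/r) = 4340.6538 m/s
di = 28.06 deg = 0.4897394 rad
dV = 2*V*sin(di/2) = 2*4340.6538*sin(0.2448697)
dV = 2104.6086 m/s = 2.1046 km/s

2.1046 km/s


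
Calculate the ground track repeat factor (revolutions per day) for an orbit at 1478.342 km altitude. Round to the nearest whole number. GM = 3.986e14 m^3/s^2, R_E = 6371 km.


r = 7.849342e+06 m
T = 2*pi*sqrt(r^3/mu) = 6920.8765 s = 115.3479 min
revs/day = 1440 / 115.3479 = 12.4840
Rounded: 12 revolutions per day

12 revolutions per day


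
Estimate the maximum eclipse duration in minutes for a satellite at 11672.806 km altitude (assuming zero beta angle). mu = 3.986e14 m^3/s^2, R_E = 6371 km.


r = 18043.8060 km
T = 402.0242 min
Eclipse fraction = arcsin(R_E/r)/pi = arcsin(6371.0000/18043.8060)/pi
= arcsin(0.3530852)/pi = 0.1148674
Eclipse duration = 0.1148674 * 402.0242 = 46.1795 min

46.1795 minutes


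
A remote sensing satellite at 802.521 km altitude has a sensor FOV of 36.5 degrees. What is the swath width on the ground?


FOV = 36.5 deg = 0.6370452 rad
swath = 2 * alt * tan(FOV/2) = 2 * 802.521 * tan(0.3185226)
swath = 2 * 802.521 * 0.3297505
swath = 529.2635 km

529.2635 km


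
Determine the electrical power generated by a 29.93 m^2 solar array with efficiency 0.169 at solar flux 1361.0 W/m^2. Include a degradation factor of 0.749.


P = area * eta * S * degradation
P = 29.93 * 0.169 * 1361.0 * 0.749
P = 5156.2429 W

5156.2429 W


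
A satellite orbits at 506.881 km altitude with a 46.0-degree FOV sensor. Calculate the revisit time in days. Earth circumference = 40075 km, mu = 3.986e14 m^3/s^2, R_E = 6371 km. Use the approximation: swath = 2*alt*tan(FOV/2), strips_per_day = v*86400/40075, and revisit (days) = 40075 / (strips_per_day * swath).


swath = 2*506.881*tan(0.4014257) = 430.3164 km
v = sqrt(mu/r) = 7612.7456 m/s = 7.6127 km/s
strips/day = v*86400/40075 = 7.6127*86400/40075 = 16.4128
coverage/day = strips * swath = 16.4128 * 430.3164 = 7062.6790 km
revisit = 40075 / 7062.6790 = 5.6742 days

5.6742 days


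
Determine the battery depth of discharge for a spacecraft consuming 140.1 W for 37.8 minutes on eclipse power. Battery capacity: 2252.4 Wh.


E_used = P * t / 60 = 140.1 * 37.8 / 60 = 88.2630 Wh
DOD = E_used / E_total * 100 = 88.2630 / 2252.4 * 100
DOD = 3.9186 %

3.9186 %


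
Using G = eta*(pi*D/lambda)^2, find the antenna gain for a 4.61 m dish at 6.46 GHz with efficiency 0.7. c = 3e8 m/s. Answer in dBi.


lambda = c/f = 3e8 / 6.46e+09 = 0.04643963 m
G = eta*(pi*D/lambda)^2 = 0.7*(pi*4.61/0.04643963)^2
G = 68080.4100 (linear)
G = 10*log10(68080.4100) = 48.3302 dBi

48.3302 dBi


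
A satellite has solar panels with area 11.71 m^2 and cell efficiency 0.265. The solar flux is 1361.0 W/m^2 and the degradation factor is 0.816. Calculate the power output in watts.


P = area * eta * S * degradation
P = 11.71 * 0.265 * 1361.0 * 0.816
P = 3446.2839 W

3446.2839 W


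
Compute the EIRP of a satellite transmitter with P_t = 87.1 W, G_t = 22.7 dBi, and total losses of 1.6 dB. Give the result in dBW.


Pt = 87.1 W = 19.4002 dBW
EIRP = Pt_dBW + Gt - losses = 19.4002 + 22.7 - 1.6 = 40.5002 dBW

40.5002 dBW


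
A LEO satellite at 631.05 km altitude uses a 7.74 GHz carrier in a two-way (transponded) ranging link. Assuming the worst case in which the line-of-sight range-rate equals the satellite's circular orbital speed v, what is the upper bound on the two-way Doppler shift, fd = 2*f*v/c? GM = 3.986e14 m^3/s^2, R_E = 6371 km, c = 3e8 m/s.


r = 7.00205e+06 m
v = sqrt(mu/r) = 7544.9444 m/s (worst-case radial velocity)
f = 7.74 GHz = 7.74e+09 Hz
fd = 2*f*v/c = 2*7.74e+09*7544.9444/3.0e+08
fd = 389319.1307 Hz

389319.1307 Hz


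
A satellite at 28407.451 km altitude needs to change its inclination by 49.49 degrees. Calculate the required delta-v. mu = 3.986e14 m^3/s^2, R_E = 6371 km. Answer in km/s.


r = 34778.4510 km = 3.4778451e+07 m
V = sqrt(mu/r) = 3385.4276 m/s
di = 49.49 deg = 0.8637634 rad
dV = 2*V*sin(di/2) = 2*3385.4276*sin(0.4318817)
dV = 2834.1479 m/s = 2.8341 km/s

2.8341 km/s


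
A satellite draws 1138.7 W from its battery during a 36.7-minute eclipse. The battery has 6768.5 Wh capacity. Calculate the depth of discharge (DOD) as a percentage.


E_used = P * t / 60 = 1138.7 * 36.7 / 60 = 696.5048 Wh
DOD = E_used / E_total * 100 = 696.5048 / 6768.5 * 100
DOD = 10.2904 %

10.2904 %


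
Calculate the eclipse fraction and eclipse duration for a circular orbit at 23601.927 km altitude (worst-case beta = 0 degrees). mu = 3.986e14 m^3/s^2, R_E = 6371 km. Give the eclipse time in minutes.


r = 29972.9270 km
T = 860.7038 min
Eclipse fraction = arcsin(R_E/r)/pi = arcsin(6371.0000/29972.9270)/pi
= arcsin(0.2125585)/pi = 0.0681796
Eclipse duration = 0.0681796 * 860.7038 = 58.6824 min

58.6824 minutes


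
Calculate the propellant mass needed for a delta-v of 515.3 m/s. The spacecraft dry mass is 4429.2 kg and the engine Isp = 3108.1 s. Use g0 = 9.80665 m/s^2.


ve = Isp * g0 = 3108.1 * 9.80665 = 30480.048865 m/s
mass ratio = exp(dv/ve) = exp(515.3/30480.048865) = 1.01704986
m_prop = m_dry * (mr - 1) = 4429.2 * (1.01704986 - 1)
m_prop = 75.5172 kg

75.5172 kg


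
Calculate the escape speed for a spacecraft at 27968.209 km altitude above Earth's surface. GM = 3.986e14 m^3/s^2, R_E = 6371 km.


r = 6371.0 + 27968.209 = 34339.2090 km = 3.4339209e+07 m
v_esc = sqrt(2*mu/r) = sqrt(2*3.986e14 / 3.4339209e+07)
v_esc = 4818.2408 m/s = 4.8182 km/s

4.8182 km/s


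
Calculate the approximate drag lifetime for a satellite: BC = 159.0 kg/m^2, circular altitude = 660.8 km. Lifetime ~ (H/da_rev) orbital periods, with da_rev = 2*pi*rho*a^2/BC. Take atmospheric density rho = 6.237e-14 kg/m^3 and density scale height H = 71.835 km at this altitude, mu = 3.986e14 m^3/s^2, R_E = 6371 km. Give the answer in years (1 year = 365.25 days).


a = R_E + alt = 7031.8000 km = 7.0318e+06 m
da_rev = 2*pi*rho*a^2/BC = 2*pi*6.237e-14*(7.0318e+06)^2/159.0 = 0.121868512 m per revolution
N = H/da_rev = 71835.0000 m / 0.121868512 m = 589446.7644 revolutions
P = 2*pi*sqrt(a^3/mu) = 5868.2821 s
lifetime = N*P = 589446.7644 * 5868.2821 = 3.4590399e+09 s = 40035.1843 days
years = 40035.1843 / 365.25 = 109.6104 years

109.6104 years


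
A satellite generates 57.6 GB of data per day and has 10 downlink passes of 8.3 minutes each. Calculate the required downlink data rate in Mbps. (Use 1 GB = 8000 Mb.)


total contact time = 10 * 8.3 * 60 = 4980.0000 s
data = 57.6 GB = 460800.0000 Mb
rate = 460800.0000 / 4980.0000 = 92.5301 Mbps

92.5301 Mbps


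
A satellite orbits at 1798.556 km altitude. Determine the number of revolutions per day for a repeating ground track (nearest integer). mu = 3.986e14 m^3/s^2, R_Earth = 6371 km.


r = 8.169556e+06 m
T = 2*pi*sqrt(r^3/mu) = 7348.6727 s = 122.4779 min
revs/day = 1440 / 122.4779 = 11.7572
Rounded: 12 revolutions per day

12 revolutions per day


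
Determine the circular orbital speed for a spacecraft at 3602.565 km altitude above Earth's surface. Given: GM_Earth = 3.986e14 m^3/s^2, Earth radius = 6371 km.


r = R_E + alt = 6371.0 + 3602.565 = 9973.5650 km = 9.973565e+06 m
v = sqrt(mu/r) = sqrt(3.986e14 / 9.973565e+06) = 6321.8391 m/s = 6.3218 km/s

6.3218 km/s


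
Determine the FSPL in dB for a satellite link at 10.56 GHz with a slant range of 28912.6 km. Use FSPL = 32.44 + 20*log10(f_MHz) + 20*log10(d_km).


f = 10.56 GHz = 10560.0000 MHz
d = 28912.6 km
FSPL = 32.44 + 20*log10(10560.0000) + 20*log10(28912.6)
FSPL = 32.44 + 80.4733 + 89.2217
FSPL = 202.1350 dB

202.1350 dB


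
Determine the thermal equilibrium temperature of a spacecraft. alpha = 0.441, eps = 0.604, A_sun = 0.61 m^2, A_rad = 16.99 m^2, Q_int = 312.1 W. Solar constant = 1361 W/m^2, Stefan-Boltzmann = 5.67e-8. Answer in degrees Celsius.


Numerator = alpha*S*A_sun + Q_int = 0.441*1361*0.61 + 312.1 = 678.2226 W
Denominator = eps*sigma*A_rad = 0.604*5.67e-8*16.99 = 5.8185313e-07 W/K^4
T^4 = 1.1656251e+09 K^4
T = 184.7735 K = -88.3765 C

-88.3765 degrees Celsius


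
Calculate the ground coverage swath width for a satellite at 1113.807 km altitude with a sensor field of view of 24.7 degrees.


FOV = 24.7 deg = 0.4310963 rad
swath = 2 * alt * tan(FOV/2) = 2 * 1113.807 * tan(0.2155482)
swath = 2 * 1113.807 * 0.2189496
swath = 487.7352 km

487.7352 km


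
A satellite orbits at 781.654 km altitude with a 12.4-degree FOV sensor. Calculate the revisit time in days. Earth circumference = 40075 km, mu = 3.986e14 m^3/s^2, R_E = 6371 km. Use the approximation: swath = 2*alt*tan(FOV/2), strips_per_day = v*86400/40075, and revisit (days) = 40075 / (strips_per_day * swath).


swath = 2*781.654*tan(0.1082104) = 169.8296 km
v = sqrt(mu/r) = 7465.0898 m/s = 7.4651 km/s
strips/day = v*86400/40075 = 7.4651*86400/40075 = 16.0944
coverage/day = strips * swath = 16.0944 * 169.8296 = 2733.3083 km
revisit = 40075 / 2733.3083 = 14.6617 days

14.6617 days


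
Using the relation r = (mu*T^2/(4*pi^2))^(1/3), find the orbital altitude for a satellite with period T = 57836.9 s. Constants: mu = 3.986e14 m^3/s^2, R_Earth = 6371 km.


T = 57836.9 s
r = (mu*T^2/(4*pi^2))^(1/3) = (3.986e14 * 57836.9^2 / (4*pi^2))^(1/3)
r = 3.2324305e+07 m = 32324.3046 km
alt = r - R_E = 32324.3046 - 6371 = 25953.3046 km

25953.3046 km


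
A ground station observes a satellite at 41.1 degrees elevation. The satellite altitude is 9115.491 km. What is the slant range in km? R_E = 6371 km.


h = 9115.491 km, el = 41.1 deg
d = -R_E*sin(el) + sqrt((R_E*sin(el))^2 + 2*R_E*h + h^2)
d = -6371.0000*sin(0.7173303) + sqrt((6371.0000*0.6573752)^2 + 2*6371.0000*9115.491 + 9115.491^2)
d = 10535.3897 km

10535.3897 km


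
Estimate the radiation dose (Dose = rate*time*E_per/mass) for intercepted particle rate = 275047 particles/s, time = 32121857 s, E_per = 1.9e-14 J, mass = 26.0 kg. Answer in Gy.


Total energy deposited = rate * time * E_per
  = 275047 * 32121857 * 1.9e-14 = 0.1678654 J
Dose = E_total / mass = 0.1678654 / 26.0
Dose = 0.006456361 Gy

0.0065 Gy


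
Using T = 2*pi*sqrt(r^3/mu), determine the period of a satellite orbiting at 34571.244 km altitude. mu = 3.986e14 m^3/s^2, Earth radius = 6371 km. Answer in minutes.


r = 40942.2440 km = 4.0942244e+07 m
T = 2*pi*sqrt(r^3/mu) = 2*pi*sqrt(6.8630147e+22 / 3.986e14)
T = 82445.8281 s = 1374.0971 min

1374.0971 minutes


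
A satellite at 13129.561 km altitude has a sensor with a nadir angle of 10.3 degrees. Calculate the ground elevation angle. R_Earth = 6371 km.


r = R_E + alt = 19500.5610 km
Law of sines in the satellite / Earth-center / ground-point triangle:
  sin(nadir)/R_E = sin(90 + el)/r  =>  cos(el) = (r/R_E)*sin(nadir)
cos(el) = (19500.5610 / 6371.0000) * sin(10.3 deg) = 0.5472836
el = arccos(0.5472836) = 56.8191 deg
(Earth-central angle = 90 - nadir - el = 22.8809 deg)

56.8191 degrees


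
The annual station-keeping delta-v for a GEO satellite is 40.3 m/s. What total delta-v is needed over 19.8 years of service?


dV = rate * years = 40.3 * 19.8
dV = 797.9400 m/s

797.9400 m/s


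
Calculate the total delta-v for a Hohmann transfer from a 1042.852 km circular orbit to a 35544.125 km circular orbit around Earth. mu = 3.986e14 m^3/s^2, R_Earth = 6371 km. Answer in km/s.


r1 = 7413.8520 km = 7.413852e+06 m
r2 = 41915.1250 km = 4.1915125e+07 m
dv1 = sqrt(mu/r1)*(sqrt(2*r2/(r1+r2)) - 1) = 2226.2289 m/s
dv2 = sqrt(mu/r2)*(1 - sqrt(2*r1/(r1+r2))) = 1393.0690 m/s
total dv = |dv1| + |dv2| = 2226.2289 + 1393.0690 = 3619.2979 m/s = 3.6193 km/s

3.6193 km/s


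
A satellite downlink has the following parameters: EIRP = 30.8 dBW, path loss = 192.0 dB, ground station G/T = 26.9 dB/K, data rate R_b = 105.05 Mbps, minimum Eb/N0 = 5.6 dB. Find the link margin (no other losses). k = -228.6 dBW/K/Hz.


C/N0 = EIRP - FSPL + G/T - k = 30.8 - 192.0 + 26.9 - (-228.6)
C/N0 = 94.3000 dB-Hz
R_b = 105.05 Mbps = 1.0505e+08 bps -> 10*log10(R_b) = 80.2140 dB-Hz
Eb/N0 = C/N0 - 10*log10(R_b) = 94.3000 - 80.2140 = 14.0860 dB
Margin = Eb/N0 - Eb/N0_req = 14.0860 - 5.6 = 8.4860 dB (link closes)

8.4860 dB


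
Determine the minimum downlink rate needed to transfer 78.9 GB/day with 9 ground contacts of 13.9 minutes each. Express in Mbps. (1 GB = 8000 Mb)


total contact time = 9 * 13.9 * 60 = 7506.0000 s
data = 78.9 GB = 631200.0000 Mb
rate = 631200.0000 / 7506.0000 = 84.0927 Mbps

84.0927 Mbps


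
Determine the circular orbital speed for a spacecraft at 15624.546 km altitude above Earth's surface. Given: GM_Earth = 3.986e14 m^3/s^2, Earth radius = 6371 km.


r = R_E + alt = 6371.0 + 15624.546 = 21995.5460 km = 2.1995546e+07 m
v = sqrt(mu/r) = sqrt(3.986e14 / 2.1995546e+07) = 4256.9767 m/s = 4.2570 km/s

4.2570 km/s


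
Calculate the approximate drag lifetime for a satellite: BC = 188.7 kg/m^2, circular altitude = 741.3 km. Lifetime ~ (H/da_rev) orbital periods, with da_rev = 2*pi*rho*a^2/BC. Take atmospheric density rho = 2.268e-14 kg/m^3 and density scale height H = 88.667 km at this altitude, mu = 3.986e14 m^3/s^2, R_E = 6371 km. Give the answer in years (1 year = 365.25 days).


a = R_E + alt = 7112.3000 km = 7.1123e+06 m
da_rev = 2*pi*rho*a^2/BC = 2*pi*2.268e-14*(7.1123e+06)^2/188.7 = 0.0382006852 m per revolution
N = H/da_rev = 88667.0000 m / 0.0382006852 m = 2.321084e+06 revolutions
P = 2*pi*sqrt(a^3/mu) = 5969.3401 s
lifetime = N*P = 2.321084e+06 * 5969.3401 = 1.385534e+10 s = 160362.7301 days
years = 160362.7301 / 365.25 = 439.0492 years

439.0492 years


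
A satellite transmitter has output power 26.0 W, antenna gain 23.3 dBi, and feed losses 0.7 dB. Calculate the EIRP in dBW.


Pt = 26.0 W = 14.1497 dBW
EIRP = Pt_dBW + Gt - losses = 14.1497 + 23.3 - 0.7 = 36.7497 dBW

36.7497 dBW


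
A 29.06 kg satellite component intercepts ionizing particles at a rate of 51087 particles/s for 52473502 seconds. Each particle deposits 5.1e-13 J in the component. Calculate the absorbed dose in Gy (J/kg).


Total energy deposited = rate * time * E_per
  = 51087 * 52473502 * 5.1e-13 = 1.3672 J
Dose = E_total / mass = 1.3672 / 29.06
Dose = 0.04704625 Gy

0.0470 Gy


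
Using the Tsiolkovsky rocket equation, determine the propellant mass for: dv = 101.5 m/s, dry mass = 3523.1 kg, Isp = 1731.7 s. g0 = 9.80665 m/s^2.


ve = Isp * g0 = 1731.7 * 9.80665 = 16982.175805 m/s
mass ratio = exp(dv/ve) = exp(101.5/16982.175805) = 1.00599475
m_prop = m_dry * (mr - 1) = 3523.1 * (1.00599475 - 1)
m_prop = 21.1201 kg

21.1201 kg


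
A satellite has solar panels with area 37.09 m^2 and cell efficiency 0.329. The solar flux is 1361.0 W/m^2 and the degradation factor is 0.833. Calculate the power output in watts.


P = area * eta * S * degradation
P = 37.09 * 0.329 * 1361.0 * 0.833
P = 13834.2576 W

13834.2576 W


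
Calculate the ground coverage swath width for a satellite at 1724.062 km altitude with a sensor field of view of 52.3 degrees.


FOV = 52.3 deg = 0.9128072 rad
swath = 2 * alt * tan(FOV/2) = 2 * 1724.062 * tan(0.4564036)
swath = 2 * 1724.062 * 0.4909775
swath = 1692.9513 km

1692.9513 km


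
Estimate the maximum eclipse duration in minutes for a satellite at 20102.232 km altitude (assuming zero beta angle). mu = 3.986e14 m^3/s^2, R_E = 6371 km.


r = 26473.2320 km
T = 714.4477 min
Eclipse fraction = arcsin(R_E/r)/pi = arcsin(6371.0000/26473.2320)/pi
= arcsin(0.2406582)/pi = 0.07736328
Eclipse duration = 0.07736328 * 714.4477 = 55.2720 min

55.2720 minutes


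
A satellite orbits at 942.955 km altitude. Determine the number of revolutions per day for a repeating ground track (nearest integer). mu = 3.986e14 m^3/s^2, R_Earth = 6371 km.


r = 7.313955e+06 m
T = 2*pi*sqrt(r^3/mu) = 6225.0042 s = 103.7501 min
revs/day = 1440 / 103.7501 = 13.8795
Rounded: 14 revolutions per day

14 revolutions per day


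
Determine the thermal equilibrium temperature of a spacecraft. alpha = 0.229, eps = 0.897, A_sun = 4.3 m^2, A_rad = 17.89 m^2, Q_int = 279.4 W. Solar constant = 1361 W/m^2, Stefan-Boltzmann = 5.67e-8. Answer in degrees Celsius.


Numerator = alpha*S*A_sun + Q_int = 0.229*1361*4.3 + 279.4 = 1619.5767 W
Denominator = eps*sigma*A_rad = 0.897*5.67e-8*17.89 = 9.0988361e-07 W/K^4
T^4 = 1.7799823e+09 K^4
T = 205.4016 K = -67.7484 C

-67.7484 degrees Celsius


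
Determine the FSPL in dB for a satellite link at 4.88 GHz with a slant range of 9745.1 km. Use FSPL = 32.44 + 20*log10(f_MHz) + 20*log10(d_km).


f = 4.88 GHz = 4880.0000 MHz
d = 9745.1 km
FSPL = 32.44 + 20*log10(4880.0000) + 20*log10(9745.1)
FSPL = 32.44 + 73.7684 + 79.7757
FSPL = 185.9841 dB

185.9841 dB


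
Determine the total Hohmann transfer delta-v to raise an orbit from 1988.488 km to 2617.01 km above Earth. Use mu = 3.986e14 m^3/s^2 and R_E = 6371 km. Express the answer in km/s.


r1 = 8359.4880 km = 8.359488e+06 m
r2 = 8988.0100 km = 8.98801e+06 m
dv1 = sqrt(mu/r1)*(sqrt(2*r2/(r1+r2)) - 1) = 123.9798 m/s
dv2 = sqrt(mu/r2)*(1 - sqrt(2*r1/(r1+r2))) = 121.7528 m/s
total dv = |dv1| + |dv2| = 123.9798 + 121.7528 = 245.7326 m/s = 0.2457326 km/s

0.2457 km/s


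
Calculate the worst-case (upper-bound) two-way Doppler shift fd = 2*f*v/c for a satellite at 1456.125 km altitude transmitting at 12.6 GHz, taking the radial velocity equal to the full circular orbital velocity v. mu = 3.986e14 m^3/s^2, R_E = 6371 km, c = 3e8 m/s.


r = 7.827125e+06 m
v = sqrt(mu/r) = 7136.2082 m/s (worst-case radial velocity)
f = 12.6 GHz = 1.26e+10 Hz
fd = 2*f*v/c = 2*1.26e+10*7136.2082/3.0e+08
fd = 599441.4891 Hz

599441.4891 Hz


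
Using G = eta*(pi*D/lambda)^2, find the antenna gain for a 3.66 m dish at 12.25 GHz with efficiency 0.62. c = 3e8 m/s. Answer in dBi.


lambda = c/f = 3e8 / 1.225e+10 = 0.0244898 m
G = eta*(pi*D/lambda)^2 = 0.62*(pi*3.66/0.0244898)^2
G = 136673.1719 (linear)
G = 10*log10(136673.1719) = 51.3568 dBi

51.3568 dBi


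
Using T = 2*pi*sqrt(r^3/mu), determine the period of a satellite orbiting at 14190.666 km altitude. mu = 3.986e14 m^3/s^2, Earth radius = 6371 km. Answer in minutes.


r = 20561.6660 km = 2.0561666e+07 m
T = 2*pi*sqrt(r^3/mu) = 2*pi*sqrt(8.6931045e+21 / 3.986e14)
T = 29342.6053 s = 489.0434 min

489.0434 minutes


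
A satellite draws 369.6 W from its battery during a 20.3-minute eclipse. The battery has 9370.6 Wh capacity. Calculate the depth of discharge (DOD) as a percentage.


E_used = P * t / 60 = 369.6 * 20.3 / 60 = 125.0480 Wh
DOD = E_used / E_total * 100 = 125.0480 / 9370.6 * 100
DOD = 1.3345 %

1.3345 %


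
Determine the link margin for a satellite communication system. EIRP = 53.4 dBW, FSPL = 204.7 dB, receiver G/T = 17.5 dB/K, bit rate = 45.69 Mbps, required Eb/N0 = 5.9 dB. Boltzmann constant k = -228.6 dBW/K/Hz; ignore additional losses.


C/N0 = EIRP - FSPL + G/T - k = 53.4 - 204.7 + 17.5 - (-228.6)
C/N0 = 94.8000 dB-Hz
R_b = 45.69 Mbps = 4.569e+07 bps -> 10*log10(R_b) = 76.5982 dB-Hz
Eb/N0 = C/N0 - 10*log10(R_b) = 94.8000 - 76.5982 = 18.2018 dB
Margin = Eb/N0 - Eb/N0_req = 18.2018 - 5.9 = 12.3018 dB (link closes)

12.3018 dB


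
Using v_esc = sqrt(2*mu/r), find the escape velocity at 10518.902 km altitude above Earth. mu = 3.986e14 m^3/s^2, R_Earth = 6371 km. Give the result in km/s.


r = 6371.0 + 10518.902 = 16889.9020 km = 1.6889902e+07 m
v_esc = sqrt(2*mu/r) = sqrt(2*3.986e14 / 1.6889902e+07)
v_esc = 6870.2111 m/s = 6.8702 km/s

6.8702 km/s


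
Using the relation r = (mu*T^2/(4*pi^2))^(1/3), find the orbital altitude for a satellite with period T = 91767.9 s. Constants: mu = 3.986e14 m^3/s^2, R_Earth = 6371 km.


T = 91767.9 s
r = (mu*T^2/(4*pi^2))^(1/3) = (3.986e14 * 91767.9^2 / (4*pi^2))^(1/3)
r = 4.3973029e+07 m = 43973.0289 km
alt = r - R_E = 43973.0289 - 6371 = 37602.0289 km

37602.0289 km


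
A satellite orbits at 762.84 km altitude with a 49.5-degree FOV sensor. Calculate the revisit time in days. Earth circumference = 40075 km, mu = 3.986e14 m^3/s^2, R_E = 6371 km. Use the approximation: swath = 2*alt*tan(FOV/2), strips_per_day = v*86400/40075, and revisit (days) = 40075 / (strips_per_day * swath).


swath = 2*762.84*tan(0.431969) = 703.3481 km
v = sqrt(mu/r) = 7474.9272 m/s = 7.4749 km/s
strips/day = v*86400/40075 = 7.4749*86400/40075 = 16.1156
coverage/day = strips * swath = 16.1156 * 703.3481 = 11334.8951 km
revisit = 40075 / 11334.8951 = 3.5355 days

3.5355 days


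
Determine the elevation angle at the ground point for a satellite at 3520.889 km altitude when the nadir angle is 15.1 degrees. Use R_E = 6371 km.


r = R_E + alt = 9891.8890 km
Law of sines in the satellite / Earth-center / ground-point triangle:
  sin(nadir)/R_E = sin(90 + el)/r  =>  cos(el) = (r/R_E)*sin(nadir)
cos(el) = (9891.8890 / 6371.0000) * sin(15.1 deg) = 0.4044705
el = arccos(0.4044705) = 66.1420 deg
(Earth-central angle = 90 - nadir - el = 8.7580 deg)

66.1420 degrees


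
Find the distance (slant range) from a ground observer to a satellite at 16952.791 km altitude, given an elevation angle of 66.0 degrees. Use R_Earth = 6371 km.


h = 16952.791 km, el = 66.0 deg
d = -R_E*sin(el) + sqrt((R_E*sin(el))^2 + 2*R_E*h + h^2)
d = -6371.0000*sin(1.1519) + sqrt((6371.0000*0.9135455)^2 + 2*6371.0000*16952.791 + 16952.791^2)
d = 17359.1956 km

17359.1956 km


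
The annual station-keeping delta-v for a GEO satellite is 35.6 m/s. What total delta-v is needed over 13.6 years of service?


dV = rate * years = 35.6 * 13.6
dV = 484.1600 m/s

484.1600 m/s


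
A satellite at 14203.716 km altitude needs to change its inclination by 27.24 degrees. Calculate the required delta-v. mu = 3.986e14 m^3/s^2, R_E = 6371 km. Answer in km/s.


r = 20574.7160 km = 2.0574716e+07 m
V = sqrt(mu/r) = 4401.5103 m/s
di = 27.24 deg = 0.4754277 rad
dV = 2*V*sin(di/2) = 2*4401.5103*sin(0.2377138)
dV = 2072.9474 m/s = 2.0729 km/s

2.0729 km/s


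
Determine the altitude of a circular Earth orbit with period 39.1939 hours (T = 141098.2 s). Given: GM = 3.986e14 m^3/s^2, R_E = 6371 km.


T = 141098.2 s
r = (mu*T^2/(4*pi^2))^(1/3) = (3.986e14 * 141098.2^2 / (4*pi^2))^(1/3)
r = 5.8578759e+07 m = 58578.7592 km
alt = r - R_E = 58578.7592 - 6371 = 52207.7592 km

52207.7592 km


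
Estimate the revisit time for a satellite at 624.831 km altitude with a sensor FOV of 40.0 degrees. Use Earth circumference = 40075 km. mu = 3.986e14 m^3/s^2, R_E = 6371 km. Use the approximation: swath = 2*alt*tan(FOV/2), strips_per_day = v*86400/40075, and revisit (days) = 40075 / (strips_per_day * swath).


swath = 2*624.831*tan(0.3490659) = 454.8398 km
v = sqrt(mu/r) = 7548.2972 m/s = 7.5483 km/s
strips/day = v*86400/40075 = 7.5483*86400/40075 = 16.2738
coverage/day = strips * swath = 16.2738 * 454.8398 = 7401.9754 km
revisit = 40075 / 7401.9754 = 5.4141 days

5.4141 days


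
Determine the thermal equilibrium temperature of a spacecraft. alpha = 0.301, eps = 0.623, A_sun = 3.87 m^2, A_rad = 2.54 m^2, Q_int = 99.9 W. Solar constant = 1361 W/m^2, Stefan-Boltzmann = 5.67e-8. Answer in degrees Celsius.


Numerator = alpha*S*A_sun + Q_int = 0.301*1361*3.87 + 99.9 = 1685.2881 W
Denominator = eps*sigma*A_rad = 0.623*5.67e-8*2.54 = 8.9723214e-08 W/K^4
T^4 = 1.8783189e+10 K^4
T = 370.2050 K = 97.0550 C

97.0550 degrees Celsius


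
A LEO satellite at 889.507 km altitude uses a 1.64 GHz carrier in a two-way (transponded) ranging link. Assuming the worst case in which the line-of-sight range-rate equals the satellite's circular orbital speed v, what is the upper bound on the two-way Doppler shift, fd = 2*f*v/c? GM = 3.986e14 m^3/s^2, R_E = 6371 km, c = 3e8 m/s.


r = 7.260507e+06 m
v = sqrt(mu/r) = 7409.4364 m/s (worst-case radial velocity)
f = 1.64 GHz = 1.64e+09 Hz
fd = 2*f*v/c = 2*1.64e+09*7409.4364/3.0e+08
fd = 81009.8377 Hz

81009.8377 Hz
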